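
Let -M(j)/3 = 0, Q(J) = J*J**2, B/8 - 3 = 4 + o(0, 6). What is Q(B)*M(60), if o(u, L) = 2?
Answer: 0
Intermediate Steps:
B = 72 (B = 24 + 8*(4 + 2) = 24 + 8*6 = 24 + 48 = 72)
Q(J) = J**3
M(j) = 0 (M(j) = -3*0 = 0)
Q(B)*M(60) = 72**3*0 = 373248*0 = 0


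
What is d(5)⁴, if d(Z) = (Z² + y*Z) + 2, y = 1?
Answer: 1048576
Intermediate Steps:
d(Z) = 2 + Z + Z² (d(Z) = (Z² + 1*Z) + 2 = (Z² + Z) + 2 = (Z + Z²) + 2 = 2 + Z + Z²)
d(5)⁴ = (2 + 5 + 5²)⁴ = (2 + 5 + 25)⁴ = 32⁴ = 1048576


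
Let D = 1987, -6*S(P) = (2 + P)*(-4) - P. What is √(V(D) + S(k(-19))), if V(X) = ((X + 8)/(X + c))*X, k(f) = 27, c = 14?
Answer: √32110091022/4002 ≈ 44.776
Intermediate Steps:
S(P) = 4/3 + 5*P/6 (S(P) = -((2 + P)*(-4) - P)/6 = -((-8 - 4*P) - P)/6 = -(-8 - 5*P)/6 = 4/3 + 5*P/6)
V(X) = X*(8 + X)/(14 + X) (V(X) = ((X + 8)/(X + 14))*X = ((8 + X)/(14 + X))*X = X*(8 + X)/(14 + X))
√(V(D) + S(k(-19))) = √(1987*(8 + 1987)/(14 + 1987) + (4/3 + (⅚)*27)) = √(1987*1995/2001 + (4/3 + 45/2)) = √(1987*(1/2001)*1995 + 143/6) = √(1321355/667 + 143/6) = √(8023511/4002) = √32110091022/4002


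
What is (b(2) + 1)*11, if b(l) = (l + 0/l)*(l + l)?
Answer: 99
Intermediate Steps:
b(l) = 2*l² (b(l) = (l + 0)*(2*l) = l*(2*l) = 2*l²)
(b(2) + 1)*11 = (2*2² + 1)*11 = (2*4 + 1)*11 = (8 + 1)*11 = 9*11 = 99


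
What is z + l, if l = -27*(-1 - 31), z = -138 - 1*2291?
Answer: -1565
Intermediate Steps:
z = -2429 (z = -138 - 2291 = -2429)
l = 864 (l = -27*(-32) = 864)
z + l = -2429 + 864 = -1565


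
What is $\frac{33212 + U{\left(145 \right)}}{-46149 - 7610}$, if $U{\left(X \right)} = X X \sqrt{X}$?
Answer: $- \frac{33212}{53759} - \frac{21025 \sqrt{145}}{53759} \approx -5.3272$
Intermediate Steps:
$U{\left(X \right)} = X^{\frac{5}{2}}$ ($U{\left(X \right)} = X X^{\frac{3}{2}} = X^{\frac{5}{2}}$)
$\frac{33212 + U{\left(145 \right)}}{-46149 - 7610} = \frac{33212 + 145^{\frac{5}{2}}}{-46149 - 7610} = \frac{33212 + 21025 \sqrt{145}}{-53759} = \left(33212 + 21025 \sqrt{145}\right) \left(- \frac{1}{53759}\right) = - \frac{33212}{53759} - \frac{21025 \sqrt{145}}{53759}$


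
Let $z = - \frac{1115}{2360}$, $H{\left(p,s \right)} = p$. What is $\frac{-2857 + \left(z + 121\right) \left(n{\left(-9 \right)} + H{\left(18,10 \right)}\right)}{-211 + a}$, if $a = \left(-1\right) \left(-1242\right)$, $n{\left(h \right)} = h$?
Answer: $- \frac{836503}{486632} \approx -1.719$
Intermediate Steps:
$z = - \frac{223}{472}$ ($z = \left(-1115\right) \frac{1}{2360} = - \frac{223}{472} \approx -0.47246$)
$a = 1242$
$\frac{-2857 + \left(z + 121\right) \left(n{\left(-9 \right)} + H{\left(18,10 \right)}\right)}{-211 + a} = \frac{-2857 + \left(- \frac{223}{472} + 121\right) \left(-9 + 18\right)}{-211 + 1242} = \frac{-2857 + \frac{56889}{472} \cdot 9}{1031} = \left(-2857 + \frac{512001}{472}\right) \frac{1}{1031} = \left(- \frac{836503}{472}\right) \frac{1}{1031} = - \frac{836503}{486632}$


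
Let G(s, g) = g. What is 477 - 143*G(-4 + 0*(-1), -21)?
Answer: 3480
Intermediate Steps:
477 - 143*G(-4 + 0*(-1), -21) = 477 - 143*(-21) = 477 + 3003 = 3480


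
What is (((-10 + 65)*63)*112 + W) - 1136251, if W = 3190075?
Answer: 2441904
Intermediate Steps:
(((-10 + 65)*63)*112 + W) - 1136251 = (((-10 + 65)*63)*112 + 3190075) - 1136251 = ((55*63)*112 + 3190075) - 1136251 = (3465*112 + 3190075) - 1136251 = (388080 + 3190075) - 1136251 = 3578155 - 1136251 = 2441904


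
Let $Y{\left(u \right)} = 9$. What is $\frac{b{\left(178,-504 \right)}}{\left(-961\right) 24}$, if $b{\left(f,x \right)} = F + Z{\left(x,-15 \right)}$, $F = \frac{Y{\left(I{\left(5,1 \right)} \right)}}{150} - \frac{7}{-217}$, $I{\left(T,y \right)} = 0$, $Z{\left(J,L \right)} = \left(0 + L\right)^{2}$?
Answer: $- \frac{348893}{35749200} \approx -0.0097595$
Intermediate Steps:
$Z{\left(J,L \right)} = L^{2}$
$F = \frac{143}{1550}$ ($F = \frac{9}{150} - \frac{7}{-217} = 9 \cdot \frac{1}{150} - - \frac{1}{31} = \frac{3}{50} + \frac{1}{31} = \frac{143}{1550} \approx 0.092258$)
$b{\left(f,x \right)} = \frac{348893}{1550}$ ($b{\left(f,x \right)} = \frac{143}{1550} + \left(-15\right)^{2} = \frac{143}{1550} + 225 = \frac{348893}{1550}$)
$\frac{b{\left(178,-504 \right)}}{\left(-961\right) 24} = \frac{348893}{1550 \left(\left(-961\right) 24\right)} = \frac{348893}{1550 \left(-23064\right)} = \frac{348893}{1550} \left(- \frac{1}{23064}\right) = - \frac{348893}{35749200}$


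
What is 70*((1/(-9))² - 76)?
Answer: -430850/81 ≈ -5319.1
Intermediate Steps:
70*((1/(-9))² - 76) = 70*((-⅑)² - 76) = 70*(1/81 - 76) = 70*(-6155/81) = -430850/81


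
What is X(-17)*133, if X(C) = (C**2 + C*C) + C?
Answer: 74613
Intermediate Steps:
X(C) = C + 2*C**2 (X(C) = (C**2 + C**2) + C = 2*C**2 + C = C + 2*C**2)
X(-17)*133 = -17*(1 + 2*(-17))*133 = -17*(1 - 34)*133 = -17*(-33)*133 = 561*133 = 74613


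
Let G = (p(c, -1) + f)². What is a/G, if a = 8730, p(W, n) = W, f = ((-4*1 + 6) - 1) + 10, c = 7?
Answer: 485/18 ≈ 26.944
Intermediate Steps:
f = 11 (f = ((-4 + 6) - 1) + 10 = (2 - 1) + 10 = 1 + 10 = 11)
G = 324 (G = (7 + 11)² = 18² = 324)
a/G = 8730/324 = 8730*(1/324) = 485/18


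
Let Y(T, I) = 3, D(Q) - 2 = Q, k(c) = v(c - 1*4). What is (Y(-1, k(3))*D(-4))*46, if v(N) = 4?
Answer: -276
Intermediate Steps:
k(c) = 4
D(Q) = 2 + Q
(Y(-1, k(3))*D(-4))*46 = (3*(2 - 4))*46 = (3*(-2))*46 = -6*46 = -276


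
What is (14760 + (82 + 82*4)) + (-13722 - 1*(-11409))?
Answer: 12857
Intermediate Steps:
(14760 + (82 + 82*4)) + (-13722 - 1*(-11409)) = (14760 + (82 + 328)) + (-13722 + 11409) = (14760 + 410) - 2313 = 15170 - 2313 = 12857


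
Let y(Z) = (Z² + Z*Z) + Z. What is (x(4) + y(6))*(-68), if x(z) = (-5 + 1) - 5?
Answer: -4692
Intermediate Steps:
x(z) = -9 (x(z) = -4 - 5 = -9)
y(Z) = Z + 2*Z² (y(Z) = (Z² + Z²) + Z = 2*Z² + Z = Z + 2*Z²)
(x(4) + y(6))*(-68) = (-9 + 6*(1 + 2*6))*(-68) = (-9 + 6*(1 + 12))*(-68) = (-9 + 6*13)*(-68) = (-9 + 78)*(-68) = 69*(-68) = -4692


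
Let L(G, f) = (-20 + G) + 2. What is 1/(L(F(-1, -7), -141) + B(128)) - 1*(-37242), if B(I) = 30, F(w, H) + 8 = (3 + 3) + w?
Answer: 335179/9 ≈ 37242.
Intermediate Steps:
F(w, H) = -2 + w (F(w, H) = -8 + ((3 + 3) + w) = -8 + (6 + w) = -2 + w)
L(G, f) = -18 + G
1/(L(F(-1, -7), -141) + B(128)) - 1*(-37242) = 1/((-18 + (-2 - 1)) + 30) - 1*(-37242) = 1/((-18 - 3) + 30) + 37242 = 1/(-21 + 30) + 37242 = 1/9 + 37242 = 335179/9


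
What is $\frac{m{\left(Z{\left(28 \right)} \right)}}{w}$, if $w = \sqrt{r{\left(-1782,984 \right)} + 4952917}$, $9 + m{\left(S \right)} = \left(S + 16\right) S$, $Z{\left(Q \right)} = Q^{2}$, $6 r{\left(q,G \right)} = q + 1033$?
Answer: $\frac{627191 \sqrt{1473558}}{2701523} \approx 281.82$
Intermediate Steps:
$r{\left(q,G \right)} = \frac{1033}{6} + \frac{q}{6}$ ($r{\left(q,G \right)} = \frac{q + 1033}{6} = \frac{1033 + q}{6} = \frac{1033}{6} + \frac{q}{6}$)
$m{\left(S \right)} = -9 + S \left(16 + S\right)$ ($m{\left(S \right)} = -9 + \left(S + 16\right) S = -9 + \left(16 + S\right) S = -9 + S \left(16 + S\right)$)
$w = \frac{11 \sqrt{1473558}}{6}$ ($w = \sqrt{\left(\frac{1033}{6} + \frac{1}{6} \left(-1782\right)\right) + 4952917} = \sqrt{\left(\frac{1033}{6} - 297\right) + 4952917} = \sqrt{- \frac{749}{6} + 4952917} = \sqrt{\frac{29716753}{6}} = \frac{11 \sqrt{1473558}}{6} \approx 2225.5$)
$\frac{m{\left(Z{\left(28 \right)} \right)}}{w} = \frac{-9 + \left(28^{2}\right)^{2} + 16 \cdot 28^{2}}{\frac{11}{6} \sqrt{1473558}} = \left(-9 + 784^{2} + 16 \cdot 784\right) \frac{\sqrt{1473558}}{2701523} = \left(-9 + 614656 + 12544\right) \frac{\sqrt{1473558}}{2701523} = 627191 \frac{\sqrt{1473558}}{2701523} = \frac{627191 \sqrt{1473558}}{2701523}$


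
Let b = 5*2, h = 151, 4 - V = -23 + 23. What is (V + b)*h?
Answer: 2114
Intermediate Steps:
V = 4 (V = 4 - (-23 + 23) = 4 - 1*0 = 4 + 0 = 4)
b = 10
(V + b)*h = (4 + 10)*151 = 14*151 = 2114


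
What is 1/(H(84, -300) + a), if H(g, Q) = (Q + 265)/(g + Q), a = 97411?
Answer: 216/21040811 ≈ 1.0266e-5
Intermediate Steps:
H(g, Q) = (265 + Q)/(Q + g)
1/(H(84, -300) + a) = 1/((265 - 300)/(-300 + 84) + 97411) = 1/(-35/(-216) + 97411) = 1/(-1/216*(-35) + 97411) = 1/(35/216 + 97411) = 1/(21040811/216) = 216/21040811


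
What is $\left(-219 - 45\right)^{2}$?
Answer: $69696$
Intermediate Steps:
$\left(-219 - 45\right)^{2} = \left(-264\right)^{2} = 69696$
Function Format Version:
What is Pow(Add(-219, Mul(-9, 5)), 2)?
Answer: 69696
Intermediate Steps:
Pow(Add(-219, Mul(-9, 5)), 2) = Pow(Add(-219, -45), 2) = Pow(-264, 2) = 69696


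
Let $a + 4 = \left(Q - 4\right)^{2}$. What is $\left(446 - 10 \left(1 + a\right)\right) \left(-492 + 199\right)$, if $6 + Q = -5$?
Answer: $519782$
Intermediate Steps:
$Q = -11$ ($Q = -6 - 5 = -11$)
$a = 221$ ($a = -4 + \left(-11 - 4\right)^{2} = -4 + \left(-15\right)^{2} = -4 + 225 = 221$)
$\left(446 - 10 \left(1 + a\right)\right) \left(-492 + 199\right) = \left(446 - 10 \left(1 + 221\right)\right) \left(-492 + 199\right) = \left(446 - 2220\right) \left(-293\right) = \left(-1774\right) \left(-293\right) = 519782$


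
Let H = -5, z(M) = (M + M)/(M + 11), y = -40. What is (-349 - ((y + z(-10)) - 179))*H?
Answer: 550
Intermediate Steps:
z(M) = 2*M/(11 + M) (z(M) = (2*M)/(11 + M) = 2*M/(11 + M))
(-349 - ((y + z(-10)) - 179))*H = (-349 - ((-40 + 2*(-10)/(11 - 10)) - 179))*(-5) = (-349 - ((-40 + 2*(-10)/1) - 179))*(-5) = (-349 - ((-40 + 2*(-10)*1) - 179))*(-5) = (-349 - ((-40 - 20) - 179))*(-5) = (-349 - (-60 - 179))*(-5) = (-349 - 1*(-239))*(-5) = (-349 + 239)*(-5) = -110*(-5) = 550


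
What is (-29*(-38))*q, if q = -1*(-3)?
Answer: 3306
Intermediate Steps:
q = 3
(-29*(-38))*q = -29*(-38)*3 = 1102*3 = 3306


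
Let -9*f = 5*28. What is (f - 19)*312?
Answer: -32344/3 ≈ -10781.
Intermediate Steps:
f = -140/9 (f = -5*28/9 = -⅑*140 = -140/9 ≈ -15.556)
(f - 19)*312 = (-140/9 - 19)*312 = -311/9*312 = -32344/3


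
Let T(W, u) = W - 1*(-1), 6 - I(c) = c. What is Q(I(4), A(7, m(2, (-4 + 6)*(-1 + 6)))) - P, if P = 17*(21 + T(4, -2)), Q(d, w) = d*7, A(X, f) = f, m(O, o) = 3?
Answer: -428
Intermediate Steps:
I(c) = 6 - c
T(W, u) = 1 + W (T(W, u) = W + 1 = 1 + W)
Q(d, w) = 7*d
P = 442 (P = 17*(21 + (1 + 4)) = 17*(21 + 5) = 17*26 = 442)
Q(I(4), A(7, m(2, (-4 + 6)*(-1 + 6)))) - P = 7*(6 - 1*4) - 1*442 = 7*(6 - 4) - 442 = 7*2 - 442 = 14 - 442 = -428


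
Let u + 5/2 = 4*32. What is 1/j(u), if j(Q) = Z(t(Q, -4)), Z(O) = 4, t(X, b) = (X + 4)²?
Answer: ¼ ≈ 0.25000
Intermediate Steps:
t(X, b) = (4 + X)²
u = 251/2 (u = -5/2 + 4*32 = -5/2 + 128 = 251/2 ≈ 125.50)
j(Q) = 4
1/j(u) = 1/4 = ¼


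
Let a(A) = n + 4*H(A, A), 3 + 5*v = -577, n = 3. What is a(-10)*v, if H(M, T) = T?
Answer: 4292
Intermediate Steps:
v = -116 (v = -3/5 + (1/5)*(-577) = -3/5 - 577/5 = -116)
a(A) = 3 + 4*A
a(-10)*v = (3 + 4*(-10))*(-116) = (3 - 40)*(-116) = -37*(-116) = 4292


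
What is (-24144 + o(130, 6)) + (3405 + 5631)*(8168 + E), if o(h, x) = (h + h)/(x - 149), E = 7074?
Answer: 1514728228/11 ≈ 1.3770e+8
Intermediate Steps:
o(h, x) = 2*h/(-149 + x) (o(h, x) = (2*h)/(-149 + x) = 2*h/(-149 + x))
(-24144 + o(130, 6)) + (3405 + 5631)*(8168 + E) = (-24144 + 2*130/(-149 + 6)) + (3405 + 5631)*(8168 + 7074) = (-24144 + 2*130/(-143)) + 9036*15242 = (-24144 + 2*130*(-1/143)) + 137726712 = (-24144 - 20/11) + 137726712 = -265604/11 + 137726712 = 1514728228/11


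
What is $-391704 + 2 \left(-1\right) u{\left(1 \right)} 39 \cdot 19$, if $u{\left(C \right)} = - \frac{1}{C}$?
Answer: $-390222$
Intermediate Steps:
$-391704 + 2 \left(-1\right) u{\left(1 \right)} 39 \cdot 19 = -391704 + 2 \left(-1\right) \left(- 1^{-1}\right) 39 \cdot 19 = -391704 + - 2 \left(\left(-1\right) 1\right) 39 \cdot 19 = -391704 + \left(-2\right) \left(-1\right) 39 \cdot 19 = -391704 + 2 \cdot 39 \cdot 19 = -391704 + 78 \cdot 19 = -391704 + 1482 = -390222$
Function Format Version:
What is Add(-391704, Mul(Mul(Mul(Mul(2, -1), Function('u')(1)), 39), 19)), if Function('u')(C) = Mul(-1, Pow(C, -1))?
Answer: -390222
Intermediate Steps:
Add(-391704, Mul(Mul(Mul(Mul(2, -1), Function('u')(1)), 39), 19)) = Add(-391704, Mul(Mul(Mul(Mul(2, -1), Mul(-1, Pow(1, -1))), 39), 19)) = Add(-391704, Mul(Mul(Mul(-2, Mul(-1, 1)), 39), 19)) = Add(-391704, Mul(Mul(Mul(-2, -1), 39), 19)) = Add(-391704, Mul(Mul(2, 39), 19)) = Add(-391704, Mul(78, 19)) = Add(-391704, 1482) = -390222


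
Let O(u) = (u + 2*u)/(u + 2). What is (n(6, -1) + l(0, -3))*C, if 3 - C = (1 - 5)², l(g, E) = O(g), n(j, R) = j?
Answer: -78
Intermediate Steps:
O(u) = 3*u/(2 + u) (O(u) = (3*u)/(2 + u) = 3*u/(2 + u))
l(g, E) = 3*g/(2 + g)
C = -13 (C = 3 - (1 - 5)² = 3 - 1*(-4)² = 3 - 1*16 = 3 - 16 = -13)
(n(6, -1) + l(0, -3))*C = (6 + 3*0/(2 + 0))*(-13) = (6 + 3*0/2)*(-13) = (6 + 3*0*(½))*(-13) = (6 + 0)*(-13) = 6*(-13) = -78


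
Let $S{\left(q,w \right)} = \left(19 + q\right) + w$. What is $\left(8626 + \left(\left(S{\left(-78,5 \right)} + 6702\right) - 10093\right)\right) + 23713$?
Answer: $28894$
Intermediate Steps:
$S{\left(q,w \right)} = 19 + q + w$
$\left(8626 + \left(\left(S{\left(-78,5 \right)} + 6702\right) - 10093\right)\right) + 23713 = \left(8626 + \left(\left(\left(19 - 78 + 5\right) + 6702\right) - 10093\right)\right) + 23713 = \left(8626 + \left(\left(-54 + 6702\right) - 10093\right)\right) + 23713 = \left(8626 + \left(6648 - 10093\right)\right) + 23713 = \left(8626 - 3445\right) + 23713 = 5181 + 23713 = 28894$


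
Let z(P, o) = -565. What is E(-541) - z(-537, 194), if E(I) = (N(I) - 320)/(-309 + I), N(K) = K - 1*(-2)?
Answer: 481109/850 ≈ 566.01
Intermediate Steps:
N(K) = 2 + K (N(K) = K + 2 = 2 + K)
E(I) = (-318 + I)/(-309 + I) (E(I) = ((2 + I) - 320)/(-309 + I) = (-318 + I)/(-309 + I))
E(-541) - z(-537, 194) = (-318 - 541)/(-309 - 541) - 1*(-565) = -859/(-850) + 565 = -1/850*(-859) + 565 = 859/850 + 565 = 481109/850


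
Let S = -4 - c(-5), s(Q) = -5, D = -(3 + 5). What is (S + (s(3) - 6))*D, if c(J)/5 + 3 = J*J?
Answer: 1000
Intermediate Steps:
D = -8 (D = -1*8 = -8)
c(J) = -15 + 5*J² (c(J) = -15 + 5*(J*J) = -15 + 5*J²)
S = -114 (S = -4 - (-15 + 5*(-5)²) = -4 - (-15 + 5*25) = -4 - (-15 + 125) = -4 - 1*110 = -4 - 110 = -114)
(S + (s(3) - 6))*D = (-114 + (-5 - 6))*(-8) = (-114 - 11)*(-8) = -125*(-8) = 1000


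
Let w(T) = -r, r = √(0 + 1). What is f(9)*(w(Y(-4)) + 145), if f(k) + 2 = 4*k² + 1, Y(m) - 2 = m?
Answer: 46512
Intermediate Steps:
Y(m) = 2 + m
r = 1 (r = √1 = 1)
w(T) = -1 (w(T) = -1*1 = -1)
f(k) = -1 + 4*k² (f(k) = -2 + (4*k² + 1) = -2 + (1 + 4*k²) = -1 + 4*k²)
f(9)*(w(Y(-4)) + 145) = (-1 + 4*9²)*(-1 + 145) = (-1 + 4*81)*144 = (-1 + 324)*144 = 323*144 = 46512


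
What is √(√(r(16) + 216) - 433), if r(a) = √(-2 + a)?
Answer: √(-433 + √(216 + √14)) ≈ 20.449*I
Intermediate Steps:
√(√(r(16) + 216) - 433) = √(√(√(-2 + 16) + 216) - 433) = √(√(√14 + 216) - 433) = √(√(216 + √14) - 433) = √(-433 + √(216 + √14))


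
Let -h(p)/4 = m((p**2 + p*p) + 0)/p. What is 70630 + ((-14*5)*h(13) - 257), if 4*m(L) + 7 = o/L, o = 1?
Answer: 154526706/2197 ≈ 70335.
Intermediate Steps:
m(L) = -7/4 + 1/(4*L) (m(L) = -7/4 + (1/L)/4 = -7/4 + 1/(4*L))
h(p) = -(1 - 14*p**2)/(2*p**3) (h(p) = -4*(1 - 7*((p**2 + p*p) + 0))/(4*((p**2 + p*p) + 0))/p = -4*(1 - 7*((p**2 + p**2) + 0))/(4*((p**2 + p**2) + 0))/p = -4*(1 - 7*(2*p**2 + 0))/(4*(2*p**2 + 0))/p = -4*(1 - 14*p**2)/(4*((2*p**2)))/p = -4*(1/(2*p**2))*(1 - 14*p**2)/4/p = -4*(1 - 14*p**2)/(8*p**2)/p = -(1 - 14*p**2)/(2*p**3))
70630 + ((-14*5)*h(13) - 257) = 70630 + ((-14*5)*(7/13 - 1/2/13**3) - 257) = 70630 + (-70*(7*(1/13) - 1/2*1/2197) - 257) = 70630 + (-70*(7/13 - 1/4394) - 257) = 70630 + (-70*2365/4394 - 257) = 70630 + (-82775/2197 - 257) = 70630 - 647404/2197 = 154526706/2197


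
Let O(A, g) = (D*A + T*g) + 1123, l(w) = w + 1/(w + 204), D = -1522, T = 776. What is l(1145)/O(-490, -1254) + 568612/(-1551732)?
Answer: -43976502005195/118375873087017 ≈ -0.37150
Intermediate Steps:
l(w) = w + 1/(204 + w)
O(A, g) = 1123 - 1522*A + 776*g (O(A, g) = (-1522*A + 776*g) + 1123 = 1123 - 1522*A + 776*g)
l(1145)/O(-490, -1254) + 568612/(-1551732) = ((1 + 1145**2 + 204*1145)/(204 + 1145))/(1123 - 1522*(-490) + 776*(-1254)) + 568612/(-1551732) = ((1 + 1311025 + 233580)/1349)/(1123 + 745780 - 973104) + 568612*(-1/1551732) = ((1/1349)*1544606)/(-226201) - 142153/387933 = (1544606/1349)*(-1/226201) - 142153/387933 = -1544606/305145149 - 142153/387933 = -43976502005195/118375873087017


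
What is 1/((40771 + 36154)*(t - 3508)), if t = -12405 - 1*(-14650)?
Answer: -1/97156275 ≈ -1.0293e-8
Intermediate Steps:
t = 2245 (t = -12405 + 14650 = 2245)
1/((40771 + 36154)*(t - 3508)) = 1/((40771 + 36154)*(2245 - 3508)) = 1/(76925*(-1263)) = 1/(-97156275) = -1/97156275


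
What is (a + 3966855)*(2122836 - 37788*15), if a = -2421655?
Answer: 2404355923200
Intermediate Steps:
(a + 3966855)*(2122836 - 37788*15) = (-2421655 + 3966855)*(2122836 - 37788*15) = 1545200*(2122836 - 566820) = 1545200*1556016 = 2404355923200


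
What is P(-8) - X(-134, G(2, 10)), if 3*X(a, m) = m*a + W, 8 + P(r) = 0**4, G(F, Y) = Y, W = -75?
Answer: 1391/3 ≈ 463.67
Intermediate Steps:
P(r) = -8 (P(r) = -8 + 0**4 = -8 + 0 = -8)
X(a, m) = -25 + a*m/3 (X(a, m) = (m*a - 75)/3 = (a*m - 75)/3 = (-75 + a*m)/3 = -25 + a*m/3)
P(-8) - X(-134, G(2, 10)) = -8 - (-25 + (1/3)*(-134)*10) = -8 - (-25 - 1340/3) = -8 - 1*(-1415/3) = -8 + 1415/3 = 1391/3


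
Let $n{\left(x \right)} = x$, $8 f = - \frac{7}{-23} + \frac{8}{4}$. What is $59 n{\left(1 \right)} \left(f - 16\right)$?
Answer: $- \frac{170569}{184} \approx -927.01$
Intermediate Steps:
$f = \frac{53}{184}$ ($f = \frac{- \frac{7}{-23} + \frac{8}{4}}{8} = \frac{\left(-7\right) \left(- \frac{1}{23}\right) + 8 \cdot \frac{1}{4}}{8} = \frac{\frac{7}{23} + 2}{8} = \frac{1}{8} \cdot \frac{53}{23} = \frac{53}{184} \approx 0.28804$)
$59 n{\left(1 \right)} \left(f - 16\right) = 59 \cdot 1 \left(\frac{53}{184} - 16\right) = 59 \left(\frac{53}{184} - 16\right) = 59 \left(- \frac{2891}{184}\right) = - \frac{170569}{184}$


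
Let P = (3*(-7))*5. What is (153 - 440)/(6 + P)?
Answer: 287/99 ≈ 2.8990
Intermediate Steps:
P = -105 (P = -21*5 = -105)
(153 - 440)/(6 + P) = (153 - 440)/(6 - 105) = -287/(-99) = -287*(-1/99) = 287/99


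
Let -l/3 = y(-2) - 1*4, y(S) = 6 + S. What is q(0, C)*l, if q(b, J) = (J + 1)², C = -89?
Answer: 0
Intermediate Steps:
l = 0 (l = -3*((6 - 2) - 1*4) = -3*(4 - 4) = -3*0 = 0)
q(b, J) = (1 + J)²
q(0, C)*l = (1 - 89)²*0 = (-88)²*0 = 7744*0 = 0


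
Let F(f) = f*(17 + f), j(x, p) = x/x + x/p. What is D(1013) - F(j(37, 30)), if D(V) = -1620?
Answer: -1496659/900 ≈ -1663.0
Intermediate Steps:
j(x, p) = 1 + x/p
D(1013) - F(j(37, 30)) = -1620 - (30 + 37)/30*(17 + (30 + 37)/30) = -1620 - (1/30)*67*(17 + (1/30)*67) = -1620 - 67*(17 + 67/30)/30 = -1620 - 67*577/(30*30) = -1620 - 1*38659/900 = -1620 - 38659/900 = -1496659/900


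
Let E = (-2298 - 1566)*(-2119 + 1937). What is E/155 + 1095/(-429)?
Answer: 100507889/22165 ≈ 4534.5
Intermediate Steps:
E = 703248 (E = -3864*(-182) = 703248)
E/155 + 1095/(-429) = 703248/155 + 1095/(-429) = 703248*(1/155) + 1095*(-1/429) = 703248/155 - 365/143 = 100507889/22165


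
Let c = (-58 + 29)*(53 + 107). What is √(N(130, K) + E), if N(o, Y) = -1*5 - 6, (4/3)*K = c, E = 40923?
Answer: 4*√2557 ≈ 202.27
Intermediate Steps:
c = -4640 (c = -29*160 = -4640)
K = -3480 (K = (¾)*(-4640) = -3480)
N(o, Y) = -11 (N(o, Y) = -5 - 6 = -11)
√(N(130, K) + E) = √(-11 + 40923) = √40912 = 4*√2557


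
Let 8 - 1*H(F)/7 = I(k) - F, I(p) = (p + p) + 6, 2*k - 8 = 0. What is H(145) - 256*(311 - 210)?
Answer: -24883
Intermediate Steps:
k = 4 (k = 4 + (½)*0 = 4 + 0 = 4)
I(p) = 6 + 2*p (I(p) = 2*p + 6 = 6 + 2*p)
H(F) = -42 + 7*F (H(F) = 56 - 7*((6 + 2*4) - F) = 56 - 7*((6 + 8) - F) = 56 - 7*(14 - F) = 56 + (-98 + 7*F) = -42 + 7*F)
H(145) - 256*(311 - 210) = (-42 + 7*145) - 256*(311 - 210) = (-42 + 1015) - 256*101 = 973 - 25856 = -24883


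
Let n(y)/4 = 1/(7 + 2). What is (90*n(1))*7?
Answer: 280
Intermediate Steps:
n(y) = 4/9 (n(y) = 4/(7 + 2) = 4/9)
(90*n(1))*7 = (90*(4/9))*7 = 40*7 = 280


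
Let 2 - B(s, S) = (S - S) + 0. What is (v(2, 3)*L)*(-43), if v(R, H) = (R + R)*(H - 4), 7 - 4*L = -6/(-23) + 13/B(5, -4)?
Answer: 473/46 ≈ 10.283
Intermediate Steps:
B(s, S) = 2 (B(s, S) = 2 - ((S - S) + 0) = 2 - (0 + 0) = 2 - 1*0 = 2 + 0 = 2)
L = 11/184 (L = 7/4 - (-6/(-23) + 13/2)/4 = 7/4 - (-6*(-1/23) + 13*(1/2))/4 = 7/4 - (6/23 + 13/2)/4 = 7/4 - 1/4*311/46 = 7/4 - 311/184 = 11/184 ≈ 0.059783)
v(R, H) = 2*R*(-4 + H) (v(R, H) = (2*R)*(-4 + H) = 2*R*(-4 + H))
(v(2, 3)*L)*(-43) = ((2*2*(-4 + 3))*(11/184))*(-43) = ((2*2*(-1))*(11/184))*(-43) = -4*11/184*(-43) = -11/46*(-43) = 473/46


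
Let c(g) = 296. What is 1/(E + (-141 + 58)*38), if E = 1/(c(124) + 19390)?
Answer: -19686/62089643 ≈ -0.00031706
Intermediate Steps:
E = 1/19686 (E = 1/(296 + 19390) = 1/19686 ≈ 5.0798e-5)
1/(E + (-141 + 58)*38) = 1/(1/19686 + (-141 + 58)*38) = 1/(1/19686 - 83*38) = 1/(1/19686 - 3154) = 1/(-62089643/19686) = -19686/62089643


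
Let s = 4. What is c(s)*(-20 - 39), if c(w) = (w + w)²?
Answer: -3776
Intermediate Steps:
c(w) = 4*w² (c(w) = (2*w)² = 4*w²)
c(s)*(-20 - 39) = (4*4²)*(-20 - 39) = (4*16)*(-59) = 64*(-59) = -3776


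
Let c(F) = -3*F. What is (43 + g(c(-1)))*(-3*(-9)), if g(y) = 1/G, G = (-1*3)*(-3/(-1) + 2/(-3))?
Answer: 8100/7 ≈ 1157.1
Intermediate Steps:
G = -7 (G = -3*(-3*(-1) + 2*(-⅓)) = -3*(3 - ⅔) = -3*7/3 = -7)
g(y) = -⅐ (g(y) = 1/(-7) = -⅐)
(43 + g(c(-1)))*(-3*(-9)) = (43 - ⅐)*(-3*(-9)) = (300/7)*27 = 8100/7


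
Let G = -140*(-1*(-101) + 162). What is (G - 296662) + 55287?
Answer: -278195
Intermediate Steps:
G = -36820 (G = -140*(101 + 162) = -140*263 = -36820)
(G - 296662) + 55287 = (-36820 - 296662) + 55287 = -333482 + 55287 = -278195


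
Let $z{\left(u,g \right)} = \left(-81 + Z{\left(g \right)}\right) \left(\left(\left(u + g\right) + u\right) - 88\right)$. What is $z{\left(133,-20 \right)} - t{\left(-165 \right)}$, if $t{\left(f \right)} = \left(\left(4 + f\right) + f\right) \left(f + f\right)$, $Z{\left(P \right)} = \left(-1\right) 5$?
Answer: $-121168$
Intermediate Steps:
$Z{\left(P \right)} = -5$
$z{\left(u,g \right)} = 7568 - 172 u - 86 g$ ($z{\left(u,g \right)} = \left(-81 - 5\right) \left(\left(\left(u + g\right) + u\right) - 88\right) = - 86 \left(\left(\left(g + u\right) + u\right) - 88\right) = - 86 \left(\left(g + 2 u\right) - 88\right) = - 86 \left(-88 + g + 2 u\right) = 7568 - 172 u - 86 g$)
$t{\left(f \right)} = 2 f \left(4 + 2 f\right)$ ($t{\left(f \right)} = \left(4 + 2 f\right) 2 f = 2 f \left(4 + 2 f\right)$)
$z{\left(133,-20 \right)} - t{\left(-165 \right)} = \left(7568 - 22876 - -1720\right) - 4 \left(-165\right) \left(2 - 165\right) = \left(7568 - 22876 + 1720\right) - 4 \left(-165\right) \left(-163\right) = -13588 - 107580 = -121168$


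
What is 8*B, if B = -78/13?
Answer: -48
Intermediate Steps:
B = -6 (B = -78*1/13 = -6)
8*B = 8*(-6) = -48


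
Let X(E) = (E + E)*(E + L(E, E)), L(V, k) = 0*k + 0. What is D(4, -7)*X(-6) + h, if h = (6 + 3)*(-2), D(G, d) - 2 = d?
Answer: -378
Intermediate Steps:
L(V, k) = 0 (L(V, k) = 0 + 0 = 0)
D(G, d) = 2 + d
h = -18 (h = 9*(-2) = -18)
X(E) = 2*E² (X(E) = (E + E)*(E + 0) = (2*E)*E = 2*E²)
D(4, -7)*X(-6) + h = (2 - 7)*(2*(-6)²) - 18 = -10*36 - 18 = -5*72 - 18 = -360 - 18 = -378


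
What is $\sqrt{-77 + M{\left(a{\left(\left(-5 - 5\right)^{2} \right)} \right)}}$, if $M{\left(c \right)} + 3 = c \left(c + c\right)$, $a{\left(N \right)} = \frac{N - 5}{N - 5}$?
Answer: $i \sqrt{78} \approx 8.8318 i$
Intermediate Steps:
$a{\left(N \right)} = 1$ ($a{\left(N \right)} = \frac{-5 + N}{-5 + N} = 1$)
$M{\left(c \right)} = -3 + 2 c^{2}$ ($M{\left(c \right)} = -3 + c \left(c + c\right) = -3 + c 2 c = -3 + 2 c^{2}$)
$\sqrt{-77 + M{\left(a{\left(\left(-5 - 5\right)^{2} \right)} \right)}} = \sqrt{-77 - \left(3 - 2 \cdot 1^{2}\right)} = \sqrt{-77 + \left(-3 + 2 \cdot 1\right)} = \sqrt{-77 + \left(-3 + 2\right)} = \sqrt{-77 - 1} = \sqrt{-78} = i \sqrt{78}$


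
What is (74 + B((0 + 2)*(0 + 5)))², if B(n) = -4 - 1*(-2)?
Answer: 5184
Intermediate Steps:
B(n) = -2 (B(n) = -4 + 2 = -2)
(74 + B((0 + 2)*(0 + 5)))² = (74 - 2)² = 72² = 5184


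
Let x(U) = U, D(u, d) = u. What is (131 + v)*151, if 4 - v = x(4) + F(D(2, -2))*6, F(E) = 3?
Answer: 17063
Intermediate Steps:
v = -18 (v = 4 - (4 + 3*6) = 4 - (4 + 18) = 4 - 1*22 = 4 - 22 = -18)
(131 + v)*151 = (131 - 18)*151 = 113*151 = 17063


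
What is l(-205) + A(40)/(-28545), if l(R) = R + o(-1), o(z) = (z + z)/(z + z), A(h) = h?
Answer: -1164644/5709 ≈ -204.00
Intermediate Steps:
o(z) = 1 (o(z) = (2*z)/((2*z)) = (2*z)*(1/(2*z)) = 1)
l(R) = 1 + R (l(R) = R + 1 = 1 + R)
l(-205) + A(40)/(-28545) = (1 - 205) + 40/(-28545) = -204 + 40*(-1/28545) = -204 - 8/5709 = -1164644/5709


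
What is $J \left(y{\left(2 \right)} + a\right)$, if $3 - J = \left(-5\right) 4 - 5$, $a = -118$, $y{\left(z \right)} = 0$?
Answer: $-3304$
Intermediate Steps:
$J = 28$ ($J = 3 - \left(\left(-5\right) 4 - 5\right) = 3 - \left(-20 - 5\right) = 3 - -25 = 3 + 25 = 28$)
$J \left(y{\left(2 \right)} + a\right) = 28 \left(0 - 118\right) = 28 \left(-118\right) = -3304$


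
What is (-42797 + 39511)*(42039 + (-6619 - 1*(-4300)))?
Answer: -130519920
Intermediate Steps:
(-42797 + 39511)*(42039 + (-6619 - 1*(-4300))) = -3286*(42039 + (-6619 + 4300)) = -3286*(42039 - 2319) = -3286*39720 = -130519920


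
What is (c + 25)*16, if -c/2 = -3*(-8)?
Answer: -368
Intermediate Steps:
c = -48 (c = -(-6)*(-8) = -2*24 = -48)
(c + 25)*16 = (-48 + 25)*16 = -23*16 = -368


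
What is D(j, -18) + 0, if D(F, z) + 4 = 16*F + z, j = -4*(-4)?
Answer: 234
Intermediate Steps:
j = 16
D(F, z) = -4 + z + 16*F (D(F, z) = -4 + (16*F + z) = -4 + (z + 16*F) = -4 + z + 16*F)
D(j, -18) + 0 = (-4 - 18 + 16*16) + 0 = (-4 - 18 + 256) + 0 = 234 + 0 = 234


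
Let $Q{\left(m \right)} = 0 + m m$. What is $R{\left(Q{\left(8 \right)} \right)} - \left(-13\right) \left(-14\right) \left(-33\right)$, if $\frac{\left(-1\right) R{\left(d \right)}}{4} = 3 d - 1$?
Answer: $5242$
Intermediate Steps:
$Q{\left(m \right)} = m^{2}$ ($Q{\left(m \right)} = 0 + m^{2} = m^{2}$)
$R{\left(d \right)} = 4 - 12 d$ ($R{\left(d \right)} = - 4 \left(3 d - 1\right) = - 4 \left(-1 + 3 d\right) = 4 - 12 d$)
$R{\left(Q{\left(8 \right)} \right)} - \left(-13\right) \left(-14\right) \left(-33\right) = \left(4 - 12 \cdot 8^{2}\right) - \left(-13\right) \left(-14\right) \left(-33\right) = \left(4 - 768\right) - 182 \left(-33\right) = \left(4 - 768\right) - -6006 = -764 + 6006 = 5242$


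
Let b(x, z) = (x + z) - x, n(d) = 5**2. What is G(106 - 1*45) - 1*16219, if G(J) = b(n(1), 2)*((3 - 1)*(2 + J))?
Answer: -15967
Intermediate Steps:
n(d) = 25
b(x, z) = z
G(J) = 8 + 4*J (G(J) = 2*((3 - 1)*(2 + J)) = 2*(2*(2 + J)) = 2*(4 + 2*J) = 8 + 4*J)
G(106 - 1*45) - 1*16219 = (8 + 4*(106 - 1*45)) - 1*16219 = (8 + 4*(106 - 45)) - 16219 = (8 + 4*61) - 16219 = (8 + 244) - 16219 = 252 - 16219 = -15967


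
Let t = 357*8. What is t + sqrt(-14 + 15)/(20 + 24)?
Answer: 125665/44 ≈ 2856.0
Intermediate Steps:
t = 2856
t + sqrt(-14 + 15)/(20 + 24) = 2856 + sqrt(-14 + 15)/(20 + 24) = 2856 + sqrt(1)/44 = 2856 + 1*(1/44) = 2856 + 1/44 = 125665/44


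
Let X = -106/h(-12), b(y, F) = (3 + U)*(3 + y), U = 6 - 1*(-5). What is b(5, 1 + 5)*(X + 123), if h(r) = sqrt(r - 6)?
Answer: 13776 + 5936*I*sqrt(2)/3 ≈ 13776.0 + 2798.3*I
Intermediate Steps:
U = 11 (U = 6 + 5 = 11)
b(y, F) = 42 + 14*y (b(y, F) = (3 + 11)*(3 + y) = 14*(3 + y) = 42 + 14*y)
h(r) = sqrt(-6 + r)
X = 53*I*sqrt(2)/3 (X = -106/sqrt(-6 - 12) = -106*(-I*sqrt(2)/6) = -(-53)*I*sqrt(2)/3 = 53*I*sqrt(2)/3 ≈ 24.984*I)
b(5, 1 + 5)*(X + 123) = (42 + 14*5)*(53*I*sqrt(2)/3 + 123) = (42 + 70)*(123 + 53*I*sqrt(2)/3) = 112*(123 + 53*I*sqrt(2)/3) = 13776 + 5936*I*sqrt(2)/3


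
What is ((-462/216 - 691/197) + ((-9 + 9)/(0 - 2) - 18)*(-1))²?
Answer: 7675687321/50296464 ≈ 152.61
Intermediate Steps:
((-462/216 - 691/197) + ((-9 + 9)/(0 - 2) - 18)*(-1))² = ((-462*1/216 - 691*1/197) + (0/(-2) - 18)*(-1))² = ((-77/36 - 691/197) + (0*(-½) - 18)*(-1))² = (-40045/7092 + (0 - 18)*(-1))² = (-40045/7092 - 18*(-1))² = (-40045/7092 + 18)² = (87611/7092)² = 7675687321/50296464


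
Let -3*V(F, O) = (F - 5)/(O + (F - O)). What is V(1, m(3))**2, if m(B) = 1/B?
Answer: 16/9 ≈ 1.7778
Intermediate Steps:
V(F, O) = -(-5 + F)/(3*F) (V(F, O) = -(F - 5)/(3*(O + (F - O))) = -(-5 + F)/(3*F))
V(1, m(3))**2 = ((1/3)*(5 - 1*1)/1)**2 = ((1/3)*1*(5 - 1))**2 = ((1/3)*1*4)**2 = (4/3)**2 = 16/9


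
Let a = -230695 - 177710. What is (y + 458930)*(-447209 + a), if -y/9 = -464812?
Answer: -3971963824132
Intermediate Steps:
a = -408405
y = 4183308 (y = -9*(-464812) = 4183308)
(y + 458930)*(-447209 + a) = (4183308 + 458930)*(-447209 - 408405) = 4642238*(-855614) = -3971963824132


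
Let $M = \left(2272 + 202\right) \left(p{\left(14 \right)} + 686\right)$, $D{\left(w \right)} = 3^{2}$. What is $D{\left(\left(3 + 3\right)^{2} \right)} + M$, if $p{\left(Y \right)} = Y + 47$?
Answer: $1848087$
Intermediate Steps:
$p{\left(Y \right)} = 47 + Y$
$D{\left(w \right)} = 9$
$M = 1848078$ ($M = \left(2272 + 202\right) \left(\left(47 + 14\right) + 686\right) = 2474 \left(61 + 686\right) = 2474 \cdot 747 = 1848078$)
$D{\left(\left(3 + 3\right)^{2} \right)} + M = 9 + 1848078 = 1848087$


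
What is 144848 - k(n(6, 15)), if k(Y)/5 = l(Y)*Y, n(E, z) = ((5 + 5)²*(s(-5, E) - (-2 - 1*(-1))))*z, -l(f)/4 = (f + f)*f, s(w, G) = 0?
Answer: 135000144848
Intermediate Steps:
l(f) = -8*f² (l(f) = -4*(f + f)*f = -4*2*f*f = -8*f²)
n(E, z) = 100*z (n(E, z) = ((5 + 5)²*(0 - (-2 - 1*(-1))))*z = (10²*(0 - (-2 + 1)))*z = (100*(0 - 1*(-1)))*z = (100*(0 + 1))*z = (100*1)*z = 100*z)
k(Y) = -40*Y³ (k(Y) = 5*((-8*Y²)*Y) = 5*(-8*Y³) = -40*Y³)
144848 - k(n(6, 15)) = 144848 - (-40)*(100*15)³ = 144848 - (-40)*1500³ = 144848 - (-40)*3375000000 = 144848 - 1*(-135000000000) = 144848 + 135000000000 = 135000144848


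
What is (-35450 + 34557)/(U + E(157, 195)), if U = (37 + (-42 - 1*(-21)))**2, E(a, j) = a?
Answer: -893/413 ≈ -2.1622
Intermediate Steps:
U = 256 (U = (37 + (-42 + 21))**2 = (37 - 21)**2 = 16**2 = 256)
(-35450 + 34557)/(U + E(157, 195)) = (-35450 + 34557)/(256 + 157) = -893/413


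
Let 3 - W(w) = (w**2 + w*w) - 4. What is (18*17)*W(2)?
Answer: -306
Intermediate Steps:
W(w) = 7 - 2*w**2 (W(w) = 3 - ((w**2 + w*w) - 4) = 3 - ((w**2 + w**2) - 4) = 3 - (2*w**2 - 4) = 3 - (-4 + 2*w**2) = 3 + (4 - 2*w**2) = 7 - 2*w**2)
(18*17)*W(2) = (18*17)*(7 - 2*2**2) = 306*(7 - 2*4) = 306*(7 - 8) = 306*(-1) = -306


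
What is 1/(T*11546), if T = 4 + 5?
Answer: 1/103914 ≈ 9.6233e-6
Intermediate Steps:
T = 9
1/(T*11546) = 1/(9*11546) = 1/103914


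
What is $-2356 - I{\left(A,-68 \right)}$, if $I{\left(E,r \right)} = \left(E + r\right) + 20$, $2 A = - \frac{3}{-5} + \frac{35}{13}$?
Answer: $- \frac{150127}{65} \approx -2309.6$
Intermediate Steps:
$A = \frac{107}{65}$ ($A = \frac{- \frac{3}{-5} + \frac{35}{13}}{2} = \frac{\left(-3\right) \left(- \frac{1}{5}\right) + 35 \cdot \frac{1}{13}}{2} = \frac{\frac{3}{5} + \frac{35}{13}}{2} = \frac{1}{2} \cdot \frac{214}{65} = \frac{107}{65} \approx 1.6462$)
$I{\left(E,r \right)} = 20 + E + r$
$-2356 - I{\left(A,-68 \right)} = -2356 - \left(20 + \frac{107}{65} - 68\right) = -2356 - - \frac{3013}{65} = -2356 + \frac{3013}{65} = - \frac{150127}{65}$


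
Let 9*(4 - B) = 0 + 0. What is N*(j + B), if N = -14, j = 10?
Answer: -196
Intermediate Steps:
B = 4 (B = 4 - (0 + 0)/9 = 4 - ⅑*0 = 4 + 0 = 4)
N*(j + B) = -14*(10 + 4) = -14*14 = -196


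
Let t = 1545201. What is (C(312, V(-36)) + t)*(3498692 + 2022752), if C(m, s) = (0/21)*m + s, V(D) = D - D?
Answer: 8531740790244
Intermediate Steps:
V(D) = 0
C(m, s) = s (C(m, s) = (0*(1/21))*m + s = 0*m + s = 0 + s = s)
(C(312, V(-36)) + t)*(3498692 + 2022752) = (0 + 1545201)*(3498692 + 2022752) = 1545201*5521444 = 8531740790244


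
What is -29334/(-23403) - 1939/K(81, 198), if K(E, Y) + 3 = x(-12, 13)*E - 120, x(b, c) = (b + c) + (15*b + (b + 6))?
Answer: 162852163/117857508 ≈ 1.3818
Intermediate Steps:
x(b, c) = 6 + c + 17*b (x(b, c) = (b + c) + (15*b + (6 + b)) = (b + c) + (6 + 16*b) = 6 + c + 17*b)
K(E, Y) = -123 - 185*E (K(E, Y) = -3 + ((6 + 13 + 17*(-12))*E - 120) = -3 + ((6 + 13 - 204)*E - 120) = -3 + (-185*E - 120) = -3 + (-120 - 185*E) = -123 - 185*E)
-29334/(-23403) - 1939/K(81, 198) = -29334/(-23403) - 1939/(-123 - 185*81) = -29334*(-1/23403) - 1939/(-123 - 14985) = 9778/7801 - 1939/(-15108) = 9778/7801 - 1939*(-1/15108) = 9778/7801 + 1939/15108 = 162852163/117857508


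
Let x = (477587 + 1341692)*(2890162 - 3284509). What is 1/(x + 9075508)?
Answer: -1/717418140305 ≈ -1.3939e-12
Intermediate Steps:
x = -717427215813 (x = 1819279*(-394347) = -717427215813)
1/(x + 9075508) = 1/(-717427215813 + 9075508) = 1/(-717418140305) = -1/717418140305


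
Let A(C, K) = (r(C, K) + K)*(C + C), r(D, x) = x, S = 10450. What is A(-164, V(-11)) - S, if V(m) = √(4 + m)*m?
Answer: -10450 + 7216*I*√7 ≈ -10450.0 + 19092.0*I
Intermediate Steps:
V(m) = m*√(4 + m)
A(C, K) = 4*C*K (A(C, K) = (K + K)*(C + C) = (2*K)*(2*C) = 4*C*K)
A(-164, V(-11)) - S = 4*(-164)*(-11*√(4 - 11)) - 1*10450 = 4*(-164)*(-11*I*√7) - 10450 = 7216*I*√7 - 10450 = -10450 + 7216*I*√7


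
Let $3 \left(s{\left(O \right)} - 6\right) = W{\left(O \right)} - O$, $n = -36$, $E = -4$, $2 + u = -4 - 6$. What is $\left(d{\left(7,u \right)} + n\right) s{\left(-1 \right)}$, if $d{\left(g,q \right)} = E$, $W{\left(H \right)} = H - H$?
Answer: $- \frac{760}{3} \approx -253.33$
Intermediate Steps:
$W{\left(H \right)} = 0$
$u = -12$ ($u = -2 - 10 = -12$)
$d{\left(g,q \right)} = -4$
$s{\left(O \right)} = 6 - \frac{O}{3}$ ($s{\left(O \right)} = 6 + \frac{0 - O}{3} = 6 + \frac{\left(-1\right) O}{3} = 6 - \frac{O}{3}$)
$\left(d{\left(7,u \right)} + n\right) s{\left(-1 \right)} = \left(-4 - 36\right) \left(6 - - \frac{1}{3}\right) = - 40 \left(6 + \frac{1}{3}\right) = \left(-40\right) \frac{19}{3} = - \frac{760}{3}$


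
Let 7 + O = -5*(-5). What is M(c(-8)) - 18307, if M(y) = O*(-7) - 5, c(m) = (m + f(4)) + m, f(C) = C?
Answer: -18438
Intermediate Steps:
O = 18 (O = -7 - 5*(-5) = -7 + 25 = 18)
c(m) = 4 + 2*m (c(m) = (m + 4) + m = (4 + m) + m = 4 + 2*m)
M(y) = -131 (M(y) = 18*(-7) - 5 = -126 - 5 = -131)
M(c(-8)) - 18307 = -131 - 18307 = -18438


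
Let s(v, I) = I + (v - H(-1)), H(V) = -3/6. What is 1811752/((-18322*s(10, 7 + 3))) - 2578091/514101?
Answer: -1899757072643/193096849701 ≈ -9.8384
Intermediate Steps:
H(V) = -1/2 (H(V) = -3*1/6 = -1/2)
s(v, I) = 1/2 + I + v (s(v, I) = I + (v - 1*(-1/2)) = I + (v + 1/2) = I + (1/2 + v) = 1/2 + I + v)
1811752/((-18322*s(10, 7 + 3))) - 2578091/514101 = 1811752/((-18322*(1/2 + (7 + 3) + 10))) - 2578091/514101 = 1811752/((-18322*(1/2 + 10 + 10))) - 2578091*1/514101 = 1811752/((-18322*41/2)) - 2578091/514101 = 1811752/(-375601) - 2578091/514101 = 1811752*(-1/375601) - 2578091/514101 = -1811752/375601 - 2578091/514101 = -1899757072643/193096849701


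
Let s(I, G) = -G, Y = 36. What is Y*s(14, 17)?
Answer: -612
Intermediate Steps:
Y*s(14, 17) = 36*(-1*17) = 36*(-17) = -612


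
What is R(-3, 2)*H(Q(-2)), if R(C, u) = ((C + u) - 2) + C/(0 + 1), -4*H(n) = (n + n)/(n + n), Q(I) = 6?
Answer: 3/2 ≈ 1.5000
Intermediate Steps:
H(n) = -1/4 (H(n) = -(n + n)/(4*(n + n)) = -2*n/(4*(2*n)) = -2*n*1/(2*n)/4 = -1/4*1 = -1/4)
R(C, u) = -2 + u + 2*C (R(C, u) = (-2 + C + u) + C/1 = (-2 + C + u) + 1*C = (-2 + C + u) + C = -2 + u + 2*C)
R(-3, 2)*H(Q(-2)) = (-2 + 2 + 2*(-3))*(-1/4) = (-2 + 2 - 6)*(-1/4) = -6*(-1/4) = 3/2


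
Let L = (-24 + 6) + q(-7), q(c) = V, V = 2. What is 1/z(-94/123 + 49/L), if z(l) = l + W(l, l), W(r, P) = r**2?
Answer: 3873024/41894953 ≈ 0.092446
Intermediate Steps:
q(c) = 2
L = -16 (L = (-24 + 6) + 2 = -18 + 2 = -16)
z(l) = l + l**2
1/z(-94/123 + 49/L) = 1/((-94/123 + 49/(-16))*(1 + (-94/123 + 49/(-16)))) = 1/((-94*1/123 + 49*(-1/16))*(1 + (-94*1/123 + 49*(-1/16)))) = 1/((-94/123 - 49/16)*(1 + (-94/123 - 49/16))) = 1/(-7531*(1 - 7531/1968)/1968) = 1/(-7531/1968*(-5563/1968)) = 1/(41894953/3873024) = 3873024/41894953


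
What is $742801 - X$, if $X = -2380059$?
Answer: $3122860$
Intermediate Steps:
$742801 - X = 742801 - -2380059 = 742801 + 2380059 = 3122860$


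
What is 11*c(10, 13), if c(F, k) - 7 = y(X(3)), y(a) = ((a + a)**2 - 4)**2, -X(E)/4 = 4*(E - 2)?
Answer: 11444477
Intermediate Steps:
X(E) = 32 - 16*E (X(E) = -16*(E - 2) = -16*(-2 + E) = -4*(-8 + 4*E) = 32 - 16*E)
y(a) = (-4 + 4*a**2)**2 (y(a) = ((2*a)**2 - 4)**2 = (4*a**2 - 4)**2 = (-4 + 4*a**2)**2)
c(F, k) = 1040407 (c(F, k) = 7 + 16*(-1 + (32 - 16*3)**2)**2 = 7 + 16*(-1 + (32 - 48)**2)**2 = 7 + 16*(-1 + (-16)**2)**2 = 7 + 16*(-1 + 256)**2 = 7 + 16*255**2 = 7 + 16*65025 = 7 + 1040400 = 1040407)
11*c(10, 13) = 11*1040407 = 11444477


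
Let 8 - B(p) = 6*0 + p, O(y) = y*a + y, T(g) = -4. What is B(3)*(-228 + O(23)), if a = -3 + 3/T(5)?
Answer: -5825/4 ≈ -1456.3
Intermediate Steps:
a = -15/4 (a = -3 + 3/(-4) = -3 + 3*(-¼) = -3 - ¾ = -15/4 ≈ -3.7500)
O(y) = -11*y/4 (O(y) = y*(-15/4) + y = -15*y/4 + y = -11*y/4)
B(p) = 8 - p (B(p) = 8 - (6*0 + p) = 8 - (0 + p) = 8 - p)
B(3)*(-228 + O(23)) = (8 - 1*3)*(-228 - 11/4*23) = (8 - 3)*(-228 - 253/4) = 5*(-1165/4) = -5825/4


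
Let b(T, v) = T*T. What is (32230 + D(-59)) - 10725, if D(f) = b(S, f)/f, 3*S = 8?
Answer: 11419091/531 ≈ 21505.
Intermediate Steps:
S = 8/3 (S = (⅓)*8 = 8/3 ≈ 2.6667)
b(T, v) = T²
D(f) = 64/(9*f) (D(f) = (8/3)²/f = 64/(9*f))
(32230 + D(-59)) - 10725 = (32230 + (64/9)/(-59)) - 10725 = (32230 + (64/9)*(-1/59)) - 10725 = (32230 - 64/531) - 10725 = 17114066/531 - 10725 = 11419091/531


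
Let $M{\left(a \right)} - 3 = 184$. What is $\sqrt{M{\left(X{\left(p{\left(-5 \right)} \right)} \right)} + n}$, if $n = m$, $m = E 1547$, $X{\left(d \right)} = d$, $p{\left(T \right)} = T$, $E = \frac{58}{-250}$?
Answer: $\frac{4 i \sqrt{6715}}{25} \approx 13.111 i$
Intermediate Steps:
$E = - \frac{29}{125}$ ($E = 58 \left(- \frac{1}{250}\right) = - \frac{29}{125} \approx -0.232$)
$m = - \frac{44863}{125}$ ($m = \left(- \frac{29}{125}\right) 1547 = - \frac{44863}{125} \approx -358.9$)
$M{\left(a \right)} = 187$ ($M{\left(a \right)} = 3 + 184 = 187$)
$n = - \frac{44863}{125} \approx -358.9$
$\sqrt{M{\left(X{\left(p{\left(-5 \right)} \right)} \right)} + n} = \sqrt{187 - \frac{44863}{125}} = \sqrt{- \frac{21488}{125}} = \frac{4 i \sqrt{6715}}{25}$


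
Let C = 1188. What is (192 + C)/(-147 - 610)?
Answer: -1380/757 ≈ -1.8230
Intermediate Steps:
(192 + C)/(-147 - 610) = (192 + 1188)/(-147 - 610) = 1380/(-757) = -1/757*1380 = -1380/757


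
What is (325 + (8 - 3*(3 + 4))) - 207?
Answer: 105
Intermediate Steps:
(325 + (8 - 3*(3 + 4))) - 207 = (325 + (8 - 3*7)) - 207 = (325 + (8 - 21)) - 207 = (325 - 13) - 207 = 312 - 207 = 105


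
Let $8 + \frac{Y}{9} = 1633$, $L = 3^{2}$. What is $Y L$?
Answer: $131625$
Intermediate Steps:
$L = 9$
$Y = 14625$ ($Y = -72 + 9 \cdot 1633 = -72 + 14697 = 14625$)
$Y L = 14625 \cdot 9 = 131625$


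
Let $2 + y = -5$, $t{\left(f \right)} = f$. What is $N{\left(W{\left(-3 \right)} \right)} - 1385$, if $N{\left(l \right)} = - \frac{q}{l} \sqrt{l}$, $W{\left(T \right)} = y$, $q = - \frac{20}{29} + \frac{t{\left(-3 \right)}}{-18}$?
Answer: $-1385 - \frac{13 i \sqrt{7}}{174} \approx -1385.0 - 0.19767 i$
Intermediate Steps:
$y = -7$ ($y = -2 - 5 = -7$)
$q = - \frac{91}{174}$ ($q = - \frac{20}{29} - \frac{3}{-18} = \left(-20\right) \frac{1}{29} - - \frac{1}{6} = - \frac{20}{29} + \frac{1}{6} = - \frac{91}{174} \approx -0.52299$)
$W{\left(T \right)} = -7$
$N{\left(l \right)} = \frac{91}{174 \sqrt{l}}$ ($N{\left(l \right)} = - - \frac{91}{174 l} \sqrt{l} = - \frac{-91}{174 \sqrt{l}} = \frac{91}{174 \sqrt{l}}$)
$N{\left(W{\left(-3 \right)} \right)} - 1385 = \frac{91}{174 i \sqrt{7}} - 1385 = \frac{91 \left(- \frac{i \sqrt{7}}{7}\right)}{174} - 1385 = - \frac{13 i \sqrt{7}}{174} - 1385 = -1385 - \frac{13 i \sqrt{7}}{174}$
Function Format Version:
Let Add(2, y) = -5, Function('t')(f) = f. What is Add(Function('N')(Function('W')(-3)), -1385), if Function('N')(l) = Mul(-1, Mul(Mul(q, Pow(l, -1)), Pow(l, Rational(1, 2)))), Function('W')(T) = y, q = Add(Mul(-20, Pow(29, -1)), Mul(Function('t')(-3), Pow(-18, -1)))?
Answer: Add(-1385, Mul(Rational(-13, 174), I, Pow(7, Rational(1, 2)))) ≈ Add(-1385.0, Mul(-0.19767, I))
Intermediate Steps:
y = -7 (y = Add(-2, -5) = -7)
q = Rational(-91, 174) (q = Add(Mul(-20, Pow(29, -1)), Mul(-3, Pow(-18, -1))) = Add(Mul(-20, Rational(1, 29)), Mul(-3, Rational(-1, 18))) = Add(Rational(-20, 29), Rational(1, 6)) = Rational(-91, 174) ≈ -0.52299)
Function('W')(T) = -7
Function('N')(l) = Mul(Rational(91, 174), Pow(l, Rational(-1, 2))) (Function('N')(l) = Mul(-1, Mul(Mul(Rational(-91, 174), Pow(l, -1)), Pow(l, Rational(1, 2)))) = Mul(-1, Mul(Rational(-91, 174), Pow(l, Rational(-1, 2)))) = Mul(Rational(91, 174), Pow(l, Rational(-1, 2))))
Add(Function('N')(Function('W')(-3)), -1385) = Add(Mul(Rational(91, 174), Pow(-7, Rational(-1, 2))), -1385) = Add(Mul(Rational(91, 174), Mul(Rational(-1, 7), I, Pow(7, Rational(1, 2)))), -1385) = Add(Mul(Rational(-13, 174), I, Pow(7, Rational(1, 2))), -1385) = Add(-1385, Mul(Rational(-13, 174), I, Pow(7, Rational(1, 2))))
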